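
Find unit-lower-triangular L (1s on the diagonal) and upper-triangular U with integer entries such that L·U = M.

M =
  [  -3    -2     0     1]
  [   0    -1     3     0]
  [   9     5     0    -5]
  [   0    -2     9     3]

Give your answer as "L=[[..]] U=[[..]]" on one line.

  row1 -= 0·row0 → [0,-1,3,0]
  row2 -= -3·row0 → [0,-1,0,-2]
  row3 -= 0·row0 → [0,-2,9,3]
  row2 -= 1·row1 → [0,0,-3,-2]
  row3 -= 2·row1 → [0,0,3,3]
  row3 -= -1·row2 → [0,0,0,1]

L=[[1,0,0,0],[0,1,0,0],[-3,1,1,0],[0,2,-1,1]] U=[[-3,-2,0,1],[0,-1,3,0],[0,0,-3,-2],[0,0,0,1]]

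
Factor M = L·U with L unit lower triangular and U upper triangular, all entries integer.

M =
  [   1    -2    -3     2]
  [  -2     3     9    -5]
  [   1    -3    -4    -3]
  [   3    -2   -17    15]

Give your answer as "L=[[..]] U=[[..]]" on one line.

L=[[1,0,0,0],[-2,1,0,0],[1,1,1,0],[3,-4,-1,1]] U=[[1,-2,-3,2],[0,-1,3,-1],[0,0,-4,-4],[0,0,0,1]]

  row1 -= -2·row0 → [0,-1,3,-1]
  row2 -= 1·row0 → [0,-1,-1,-5]
  row3 -= 3·row0 → [0,4,-8,9]
  row2 -= 1·row1 → [0,0,-4,-4]
  row3 -= -4·row1 → [0,0,4,5]
  row3 -= -1·row2 → [0,0,0,1]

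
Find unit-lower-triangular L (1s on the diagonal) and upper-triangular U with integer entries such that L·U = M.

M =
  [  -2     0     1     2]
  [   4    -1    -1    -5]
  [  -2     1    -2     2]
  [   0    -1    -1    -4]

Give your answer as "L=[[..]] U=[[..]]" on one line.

  R1 -= -2·R0 → [0,-1,1,-1]
  R2 -= 1·R0 → [0,1,-3,0]
  R3 -= 0·R0 → [0,-1,-1,-4]
  R2 -= -1·R1 → [0,0,-2,-1]
  R3 -= 1·R1 → [0,0,-2,-3]
  R3 -= 1·R2 → [0,0,0,-2]

L=[[1,0,0,0],[-2,1,0,0],[1,-1,1,0],[0,1,1,1]] U=[[-2,0,1,2],[0,-1,1,-1],[0,0,-2,-1],[0,0,0,-2]]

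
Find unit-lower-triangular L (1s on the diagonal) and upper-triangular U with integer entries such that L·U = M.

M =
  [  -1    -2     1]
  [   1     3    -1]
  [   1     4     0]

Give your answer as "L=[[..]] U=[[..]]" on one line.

L=[[1,0,0],[-1,1,0],[-1,2,1]] U=[[-1,-2,1],[0,1,0],[0,0,1]]

  R1 -= -1·R0 → [0,1,0]
  R2 -= -1·R0 → [0,2,1]
  R2 -= 2·R1 → [0,0,1]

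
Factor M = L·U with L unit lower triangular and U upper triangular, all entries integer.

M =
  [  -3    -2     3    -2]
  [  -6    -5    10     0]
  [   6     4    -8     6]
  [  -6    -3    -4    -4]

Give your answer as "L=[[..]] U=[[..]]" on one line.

L=[[1,0,0,0],[2,1,0,0],[-2,0,1,0],[2,-1,3,1]] U=[[-3,-2,3,-2],[0,-1,4,4],[0,0,-2,2],[0,0,0,-2]]

  r1 -= 2·r0 → [0,-1,4,4]
  r2 -= -2·r0 → [0,0,-2,2]
  r3 -= 2·r0 → [0,1,-10,0]
  r2 -= 0·r1 → [0,0,-2,2]
  r3 -= -1·r1 → [0,0,-6,4]
  r3 -= 3·r2 → [0,0,0,-2]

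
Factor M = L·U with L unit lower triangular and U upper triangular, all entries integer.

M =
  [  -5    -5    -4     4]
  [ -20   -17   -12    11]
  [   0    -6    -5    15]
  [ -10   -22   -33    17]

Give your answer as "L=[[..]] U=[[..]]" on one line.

  row1 -= 4·row0 → [0,3,4,-5]
  row2 -= 0·row0 → [0,-6,-5,15]
  row3 -= 2·row0 → [0,-12,-25,9]
  row2 -= -2·row1 → [0,0,3,5]
  row3 -= -4·row1 → [0,0,-9,-11]
  row3 -= -3·row2 → [0,0,0,4]

L=[[1,0,0,0],[4,1,0,0],[0,-2,1,0],[2,-4,-3,1]] U=[[-5,-5,-4,4],[0,3,4,-5],[0,0,3,5],[0,0,0,4]]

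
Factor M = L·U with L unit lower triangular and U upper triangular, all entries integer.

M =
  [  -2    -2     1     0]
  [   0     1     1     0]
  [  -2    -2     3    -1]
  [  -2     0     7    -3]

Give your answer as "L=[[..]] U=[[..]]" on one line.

L=[[1,0,0,0],[0,1,0,0],[1,0,1,0],[1,2,2,1]] U=[[-2,-2,1,0],[0,1,1,0],[0,0,2,-1],[0,0,0,-1]]

  R1 -= 0·R0 → [0,1,1,0]
  R2 -= 1·R0 → [0,0,2,-1]
  R3 -= 1·R0 → [0,2,6,-3]
  R2 -= 0·R1 → [0,0,2,-1]
  R3 -= 2·R1 → [0,0,4,-3]
  R3 -= 2·R2 → [0,0,0,-1]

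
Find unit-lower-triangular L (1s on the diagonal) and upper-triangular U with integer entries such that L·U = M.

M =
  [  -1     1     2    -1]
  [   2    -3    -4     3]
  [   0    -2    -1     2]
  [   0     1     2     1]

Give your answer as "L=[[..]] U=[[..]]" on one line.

L=[[1,0,0,0],[-2,1,0,0],[0,2,1,0],[0,-1,-2,1]] U=[[-1,1,2,-1],[0,-1,0,1],[0,0,-1,0],[0,0,0,2]]

  R1 -= -2·R0 → [0,-1,0,1]
  R2 -= 0·R0 → [0,-2,-1,2]
  R3 -= 0·R0 → [0,1,2,1]
  R2 -= 2·R1 → [0,0,-1,0]
  R3 -= -1·R1 → [0,0,2,2]
  R3 -= -2·R2 → [0,0,0,2]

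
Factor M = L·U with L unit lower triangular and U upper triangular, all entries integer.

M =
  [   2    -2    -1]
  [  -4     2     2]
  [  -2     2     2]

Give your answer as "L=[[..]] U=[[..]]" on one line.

  r1 -= -2·r0 → [0,-2,0]
  r2 -= -1·r0 → [0,0,1]
  r2 -= 0·r1 → [0,0,1]

L=[[1,0,0],[-2,1,0],[-1,0,1]] U=[[2,-2,-1],[0,-2,0],[0,0,1]]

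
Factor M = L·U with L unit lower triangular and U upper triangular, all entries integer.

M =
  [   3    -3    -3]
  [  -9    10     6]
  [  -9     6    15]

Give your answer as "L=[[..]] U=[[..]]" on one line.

L=[[1,0,0],[-3,1,0],[-3,-3,1]] U=[[3,-3,-3],[0,1,-3],[0,0,-3]]

  R1 -= -3·R0 → [0,1,-3]
  R2 -= -3·R0 → [0,-3,6]
  R2 -= -3·R1 → [0,0,-3]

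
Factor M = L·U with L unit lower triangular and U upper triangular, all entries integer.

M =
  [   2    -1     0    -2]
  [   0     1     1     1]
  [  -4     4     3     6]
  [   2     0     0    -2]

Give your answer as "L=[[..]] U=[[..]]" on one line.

L=[[1,0,0,0],[0,1,0,0],[-2,2,1,0],[1,1,-1,1]] U=[[2,-1,0,-2],[0,1,1,1],[0,0,1,0],[0,0,0,-1]]

  R1 -= 0·R0 → [0,1,1,1]
  R2 -= -2·R0 → [0,2,3,2]
  R3 -= 1·R0 → [0,1,0,0]
  R2 -= 2·R1 → [0,0,1,0]
  R3 -= 1·R1 → [0,0,-1,-1]
  R3 -= -1·R2 → [0,0,0,-1]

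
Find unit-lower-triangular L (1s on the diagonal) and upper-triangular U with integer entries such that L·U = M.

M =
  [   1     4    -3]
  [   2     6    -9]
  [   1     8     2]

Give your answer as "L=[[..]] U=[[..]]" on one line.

  row1 -= 2·row0 → [0,-2,-3]
  row2 -= 1·row0 → [0,4,5]
  row2 -= -2·row1 → [0,0,-1]

L=[[1,0,0],[2,1,0],[1,-2,1]] U=[[1,4,-3],[0,-2,-3],[0,0,-1]]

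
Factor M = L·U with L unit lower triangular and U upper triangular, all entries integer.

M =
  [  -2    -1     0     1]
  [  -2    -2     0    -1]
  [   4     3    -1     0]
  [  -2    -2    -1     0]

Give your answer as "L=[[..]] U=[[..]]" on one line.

  r1 -= 1·r0 → [0,-1,0,-2]
  r2 -= -2·r0 → [0,1,-1,2]
  r3 -= 1·r0 → [0,-1,-1,-1]
  r2 -= -1·r1 → [0,0,-1,0]
  r3 -= 1·r1 → [0,0,-1,1]
  r3 -= 1·r2 → [0,0,0,1]

L=[[1,0,0,0],[1,1,0,0],[-2,-1,1,0],[1,1,1,1]] U=[[-2,-1,0,1],[0,-1,0,-2],[0,0,-1,0],[0,0,0,1]]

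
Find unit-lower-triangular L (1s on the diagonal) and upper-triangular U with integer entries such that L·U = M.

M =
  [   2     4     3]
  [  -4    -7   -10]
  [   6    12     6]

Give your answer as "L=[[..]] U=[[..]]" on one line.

L=[[1,0,0],[-2,1,0],[3,0,1]] U=[[2,4,3],[0,1,-4],[0,0,-3]]

  r1 -= -2·r0 → [0,1,-4]
  r2 -= 3·r0 → [0,0,-3]
  r2 -= 0·r1 → [0,0,-3]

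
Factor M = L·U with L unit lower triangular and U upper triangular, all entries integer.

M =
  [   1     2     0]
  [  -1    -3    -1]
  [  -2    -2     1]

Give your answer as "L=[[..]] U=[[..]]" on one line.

  row1 -= -1·row0 → [0,-1,-1]
  row2 -= -2·row0 → [0,2,1]
  row2 -= -2·row1 → [0,0,-1]

L=[[1,0,0],[-1,1,0],[-2,-2,1]] U=[[1,2,0],[0,-1,-1],[0,0,-1]]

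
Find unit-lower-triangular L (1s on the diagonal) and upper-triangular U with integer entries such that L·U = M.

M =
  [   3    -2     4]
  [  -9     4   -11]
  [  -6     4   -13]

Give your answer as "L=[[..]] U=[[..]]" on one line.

L=[[1,0,0],[-3,1,0],[-2,0,1]] U=[[3,-2,4],[0,-2,1],[0,0,-5]]

  row1 -= -3·row0 → [0,-2,1]
  row2 -= -2·row0 → [0,0,-5]
  row2 -= 0·row1 → [0,0,-5]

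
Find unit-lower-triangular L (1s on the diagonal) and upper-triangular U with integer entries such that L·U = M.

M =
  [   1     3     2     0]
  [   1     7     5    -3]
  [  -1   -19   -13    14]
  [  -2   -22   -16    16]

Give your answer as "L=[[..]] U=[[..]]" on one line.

L=[[1,0,0,0],[1,1,0,0],[-1,-4,1,0],[-2,-4,0,1]] U=[[1,3,2,0],[0,4,3,-3],[0,0,1,2],[0,0,0,4]]

  r1 -= 1·r0 → [0,4,3,-3]
  r2 -= -1·r0 → [0,-16,-11,14]
  r3 -= -2·r0 → [0,-16,-12,16]
  r2 -= -4·r1 → [0,0,1,2]
  r3 -= -4·r1 → [0,0,0,4]
  r3 -= 0·r2 → [0,0,0,4]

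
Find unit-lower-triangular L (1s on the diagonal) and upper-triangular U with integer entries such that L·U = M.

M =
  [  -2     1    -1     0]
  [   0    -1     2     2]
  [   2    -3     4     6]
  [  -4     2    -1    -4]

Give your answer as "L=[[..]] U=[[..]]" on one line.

L=[[1,0,0,0],[0,1,0,0],[-1,2,1,0],[2,0,-1,1]] U=[[-2,1,-1,0],[0,-1,2,2],[0,0,-1,2],[0,0,0,-2]]

  row1 -= 0·row0 → [0,-1,2,2]
  row2 -= -1·row0 → [0,-2,3,6]
  row3 -= 2·row0 → [0,0,1,-4]
  row2 -= 2·row1 → [0,0,-1,2]
  row3 -= 0·row1 → [0,0,1,-4]
  row3 -= -1·row2 → [0,0,0,-2]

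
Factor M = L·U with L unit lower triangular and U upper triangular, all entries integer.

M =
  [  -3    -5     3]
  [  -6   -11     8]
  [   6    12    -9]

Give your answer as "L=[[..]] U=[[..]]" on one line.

  row1 -= 2·row0 → [0,-1,2]
  row2 -= -2·row0 → [0,2,-3]
  row2 -= -2·row1 → [0,0,1]

L=[[1,0,0],[2,1,0],[-2,-2,1]] U=[[-3,-5,3],[0,-1,2],[0,0,1]]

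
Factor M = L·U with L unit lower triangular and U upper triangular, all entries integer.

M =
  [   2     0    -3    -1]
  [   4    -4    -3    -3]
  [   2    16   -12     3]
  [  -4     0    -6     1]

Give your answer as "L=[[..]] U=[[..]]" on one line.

  row1 -= 2·row0 → [0,-4,3,-1]
  row2 -= 1·row0 → [0,16,-9,4]
  row3 -= -2·row0 → [0,0,-12,-1]
  row2 -= -4·row1 → [0,0,3,0]
  row3 -= 0·row1 → [0,0,-12,-1]
  row3 -= -4·row2 → [0,0,0,-1]

L=[[1,0,0,0],[2,1,0,0],[1,-4,1,0],[-2,0,-4,1]] U=[[2,0,-3,-1],[0,-4,3,-1],[0,0,3,0],[0,0,0,-1]]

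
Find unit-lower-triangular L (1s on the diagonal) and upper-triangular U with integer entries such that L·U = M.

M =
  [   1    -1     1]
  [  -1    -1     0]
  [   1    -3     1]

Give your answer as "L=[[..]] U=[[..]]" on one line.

L=[[1,0,0],[-1,1,0],[1,1,1]] U=[[1,-1,1],[0,-2,1],[0,0,-1]]

  r1 -= -1·r0 → [0,-2,1]
  r2 -= 1·r0 → [0,-2,0]
  r2 -= 1·r1 → [0,0,-1]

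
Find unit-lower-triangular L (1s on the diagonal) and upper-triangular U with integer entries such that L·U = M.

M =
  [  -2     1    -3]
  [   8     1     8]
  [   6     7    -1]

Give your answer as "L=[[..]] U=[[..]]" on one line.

L=[[1,0,0],[-4,1,0],[-3,2,1]] U=[[-2,1,-3],[0,5,-4],[0,0,-2]]

  row1 -= -4·row0 → [0,5,-4]
  row2 -= -3·row0 → [0,10,-10]
  row2 -= 2·row1 → [0,0,-2]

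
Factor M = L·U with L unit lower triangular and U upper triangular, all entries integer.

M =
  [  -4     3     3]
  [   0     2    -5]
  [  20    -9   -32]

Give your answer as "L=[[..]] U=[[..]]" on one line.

L=[[1,0,0],[0,1,0],[-5,3,1]] U=[[-4,3,3],[0,2,-5],[0,0,-2]]

  r1 -= 0·r0 → [0,2,-5]
  r2 -= -5·r0 → [0,6,-17]
  r2 -= 3·r1 → [0,0,-2]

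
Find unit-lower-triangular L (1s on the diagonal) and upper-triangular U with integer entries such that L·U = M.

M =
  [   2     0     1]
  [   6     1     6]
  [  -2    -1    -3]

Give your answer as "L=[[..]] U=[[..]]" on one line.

  R1 -= 3·R0 → [0,1,3]
  R2 -= -1·R0 → [0,-1,-2]
  R2 -= -1·R1 → [0,0,1]

L=[[1,0,0],[3,1,0],[-1,-1,1]] U=[[2,0,1],[0,1,3],[0,0,1]]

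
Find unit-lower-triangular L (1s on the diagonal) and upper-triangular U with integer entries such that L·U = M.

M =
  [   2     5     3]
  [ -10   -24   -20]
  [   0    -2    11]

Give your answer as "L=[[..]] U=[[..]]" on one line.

L=[[1,0,0],[-5,1,0],[0,-2,1]] U=[[2,5,3],[0,1,-5],[0,0,1]]

  R1 -= -5·R0 → [0,1,-5]
  R2 -= 0·R0 → [0,-2,11]
  R2 -= -2·R1 → [0,0,1]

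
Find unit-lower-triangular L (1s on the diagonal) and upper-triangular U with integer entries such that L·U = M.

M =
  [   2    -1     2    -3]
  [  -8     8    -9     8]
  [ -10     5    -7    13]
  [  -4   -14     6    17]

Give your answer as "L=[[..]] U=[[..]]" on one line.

  R1 -= -4·R0 → [0,4,-1,-4]
  R2 -= -5·R0 → [0,0,3,-2]
  R3 -= -2·R0 → [0,-16,10,11]
  R2 -= 0·R1 → [0,0,3,-2]
  R3 -= -4·R1 → [0,0,6,-5]
  R3 -= 2·R2 → [0,0,0,-1]

L=[[1,0,0,0],[-4,1,0,0],[-5,0,1,0],[-2,-4,2,1]] U=[[2,-1,2,-3],[0,4,-1,-4],[0,0,3,-2],[0,0,0,-1]]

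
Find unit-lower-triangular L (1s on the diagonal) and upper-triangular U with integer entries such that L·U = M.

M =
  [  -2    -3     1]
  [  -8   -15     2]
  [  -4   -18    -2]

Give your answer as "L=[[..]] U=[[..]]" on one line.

  row1 -= 4·row0 → [0,-3,-2]
  row2 -= 2·row0 → [0,-12,-4]
  row2 -= 4·row1 → [0,0,4]

L=[[1,0,0],[4,1,0],[2,4,1]] U=[[-2,-3,1],[0,-3,-2],[0,0,4]]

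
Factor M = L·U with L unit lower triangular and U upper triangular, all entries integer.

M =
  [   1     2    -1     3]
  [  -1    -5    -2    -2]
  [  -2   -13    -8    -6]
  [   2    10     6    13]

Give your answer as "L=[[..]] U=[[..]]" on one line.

  row1 -= -1·row0 → [0,-3,-3,1]
  row2 -= -2·row0 → [0,-9,-10,0]
  row3 -= 2·row0 → [0,6,8,7]
  row2 -= 3·row1 → [0,0,-1,-3]
  row3 -= -2·row1 → [0,0,2,9]
  row3 -= -2·row2 → [0,0,0,3]

L=[[1,0,0,0],[-1,1,0,0],[-2,3,1,0],[2,-2,-2,1]] U=[[1,2,-1,3],[0,-3,-3,1],[0,0,-1,-3],[0,0,0,3]]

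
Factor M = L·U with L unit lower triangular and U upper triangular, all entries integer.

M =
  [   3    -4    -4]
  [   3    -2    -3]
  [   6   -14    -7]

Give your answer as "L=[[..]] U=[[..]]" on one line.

L=[[1,0,0],[1,1,0],[2,-3,1]] U=[[3,-4,-4],[0,2,1],[0,0,4]]

  R1 -= 1·R0 → [0,2,1]
  R2 -= 2·R0 → [0,-6,1]
  R2 -= -3·R1 → [0,0,4]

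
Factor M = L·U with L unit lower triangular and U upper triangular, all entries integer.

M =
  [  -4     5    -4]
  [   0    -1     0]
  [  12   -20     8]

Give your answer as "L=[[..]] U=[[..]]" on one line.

  r1 -= 0·r0 → [0,-1,0]
  r2 -= -3·r0 → [0,-5,-4]
  r2 -= 5·r1 → [0,0,-4]

L=[[1,0,0],[0,1,0],[-3,5,1]] U=[[-4,5,-4],[0,-1,0],[0,0,-4]]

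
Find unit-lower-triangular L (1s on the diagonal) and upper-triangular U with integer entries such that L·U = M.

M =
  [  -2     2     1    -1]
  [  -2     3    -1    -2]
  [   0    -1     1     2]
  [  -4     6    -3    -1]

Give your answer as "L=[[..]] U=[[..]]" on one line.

L=[[1,0,0,0],[1,1,0,0],[0,-1,1,0],[2,2,1,1]] U=[[-2,2,1,-1],[0,1,-2,-1],[0,0,-1,1],[0,0,0,2]]

  R1 -= 1·R0 → [0,1,-2,-1]
  R2 -= 0·R0 → [0,-1,1,2]
  R3 -= 2·R0 → [0,2,-5,1]
  R2 -= -1·R1 → [0,0,-1,1]
  R3 -= 2·R1 → [0,0,-1,3]
  R3 -= 1·R2 → [0,0,0,2]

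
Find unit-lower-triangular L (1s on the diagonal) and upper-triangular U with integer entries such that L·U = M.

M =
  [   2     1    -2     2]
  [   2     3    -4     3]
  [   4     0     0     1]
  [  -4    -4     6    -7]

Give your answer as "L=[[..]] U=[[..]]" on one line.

L=[[1,0,0,0],[1,1,0,0],[2,-1,1,0],[-2,-1,0,1]] U=[[2,1,-2,2],[0,2,-2,1],[0,0,2,-2],[0,0,0,-2]]

  r1 -= 1·r0 → [0,2,-2,1]
  r2 -= 2·r0 → [0,-2,4,-3]
  r3 -= -2·r0 → [0,-2,2,-3]
  r2 -= -1·r1 → [0,0,2,-2]
  r3 -= -1·r1 → [0,0,0,-2]
  r3 -= 0·r2 → [0,0,0,-2]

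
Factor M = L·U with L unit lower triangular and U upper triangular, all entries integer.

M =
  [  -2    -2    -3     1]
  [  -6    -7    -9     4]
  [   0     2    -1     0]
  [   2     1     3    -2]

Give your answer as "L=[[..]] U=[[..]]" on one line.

  R1 -= 3·R0 → [0,-1,0,1]
  R2 -= 0·R0 → [0,2,-1,0]
  R3 -= -1·R0 → [0,-1,0,-1]
  R2 -= -2·R1 → [0,0,-1,2]
  R3 -= 1·R1 → [0,0,0,-2]
  R3 -= 0·R2 → [0,0,0,-2]

L=[[1,0,0,0],[3,1,0,0],[0,-2,1,0],[-1,1,0,1]] U=[[-2,-2,-3,1],[0,-1,0,1],[0,0,-1,2],[0,0,0,-2]]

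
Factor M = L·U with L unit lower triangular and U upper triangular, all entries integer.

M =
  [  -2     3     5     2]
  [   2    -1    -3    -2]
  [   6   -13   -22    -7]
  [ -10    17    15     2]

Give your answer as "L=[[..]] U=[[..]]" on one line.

L=[[1,0,0,0],[-1,1,0,0],[-3,-2,1,0],[5,1,4,1]] U=[[-2,3,5,2],[0,2,2,0],[0,0,-3,-1],[0,0,0,-4]]

  row1 -= -1·row0 → [0,2,2,0]
  row2 -= -3·row0 → [0,-4,-7,-1]
  row3 -= 5·row0 → [0,2,-10,-8]
  row2 -= -2·row1 → [0,0,-3,-1]
  row3 -= 1·row1 → [0,0,-12,-8]
  row3 -= 4·row2 → [0,0,0,-4]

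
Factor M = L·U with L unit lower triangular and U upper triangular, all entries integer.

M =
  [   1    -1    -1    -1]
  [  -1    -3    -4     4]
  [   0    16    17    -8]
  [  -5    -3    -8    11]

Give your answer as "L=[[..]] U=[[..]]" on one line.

  r1 -= -1·r0 → [0,-4,-5,3]
  r2 -= 0·r0 → [0,16,17,-8]
  r3 -= -5·r0 → [0,-8,-13,6]
  r2 -= -4·r1 → [0,0,-3,4]
  r3 -= 2·r1 → [0,0,-3,0]
  r3 -= 1·r2 → [0,0,0,-4]

L=[[1,0,0,0],[-1,1,0,0],[0,-4,1,0],[-5,2,1,1]] U=[[1,-1,-1,-1],[0,-4,-5,3],[0,0,-3,4],[0,0,0,-4]]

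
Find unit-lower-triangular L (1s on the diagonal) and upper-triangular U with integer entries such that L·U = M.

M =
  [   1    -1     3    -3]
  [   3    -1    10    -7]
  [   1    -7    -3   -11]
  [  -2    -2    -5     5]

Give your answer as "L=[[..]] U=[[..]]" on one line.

  row1 -= 3·row0 → [0,2,1,2]
  row2 -= 1·row0 → [0,-6,-6,-8]
  row3 -= -2·row0 → [0,-4,1,-1]
  row2 -= -3·row1 → [0,0,-3,-2]
  row3 -= -2·row1 → [0,0,3,3]
  row3 -= -1·row2 → [0,0,0,1]

L=[[1,0,0,0],[3,1,0,0],[1,-3,1,0],[-2,-2,-1,1]] U=[[1,-1,3,-3],[0,2,1,2],[0,0,-3,-2],[0,0,0,1]]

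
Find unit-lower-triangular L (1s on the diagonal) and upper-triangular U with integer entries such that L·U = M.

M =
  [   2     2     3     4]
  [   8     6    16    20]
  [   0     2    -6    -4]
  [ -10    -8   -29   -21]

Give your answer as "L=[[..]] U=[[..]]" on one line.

  row1 -= 4·row0 → [0,-2,4,4]
  row2 -= 0·row0 → [0,2,-6,-4]
  row3 -= -5·row0 → [0,2,-14,-1]
  row2 -= -1·row1 → [0,0,-2,0]
  row3 -= -1·row1 → [0,0,-10,3]
  row3 -= 5·row2 → [0,0,0,3]

L=[[1,0,0,0],[4,1,0,0],[0,-1,1,0],[-5,-1,5,1]] U=[[2,2,3,4],[0,-2,4,4],[0,0,-2,0],[0,0,0,3]]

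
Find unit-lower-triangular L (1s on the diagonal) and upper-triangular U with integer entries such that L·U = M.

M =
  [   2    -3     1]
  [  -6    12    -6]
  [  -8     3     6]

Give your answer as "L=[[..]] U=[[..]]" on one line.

L=[[1,0,0],[-3,1,0],[-4,-3,1]] U=[[2,-3,1],[0,3,-3],[0,0,1]]

  R1 -= -3·R0 → [0,3,-3]
  R2 -= -4·R0 → [0,-9,10]
  R2 -= -3·R1 → [0,0,1]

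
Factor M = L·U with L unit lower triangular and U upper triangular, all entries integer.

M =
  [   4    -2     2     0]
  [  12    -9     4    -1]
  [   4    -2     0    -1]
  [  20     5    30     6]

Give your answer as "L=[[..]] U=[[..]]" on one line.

  row1 -= 3·row0 → [0,-3,-2,-1]
  row2 -= 1·row0 → [0,0,-2,-1]
  row3 -= 5·row0 → [0,15,20,6]
  row2 -= 0·row1 → [0,0,-2,-1]
  row3 -= -5·row1 → [0,0,10,1]
  row3 -= -5·row2 → [0,0,0,-4]

L=[[1,0,0,0],[3,1,0,0],[1,0,1,0],[5,-5,-5,1]] U=[[4,-2,2,0],[0,-3,-2,-1],[0,0,-2,-1],[0,0,0,-4]]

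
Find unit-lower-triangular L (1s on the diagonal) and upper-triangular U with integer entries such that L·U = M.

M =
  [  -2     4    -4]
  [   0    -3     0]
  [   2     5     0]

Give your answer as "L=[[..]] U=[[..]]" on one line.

  row1 -= 0·row0 → [0,-3,0]
  row2 -= -1·row0 → [0,9,-4]
  row2 -= -3·row1 → [0,0,-4]

L=[[1,0,0],[0,1,0],[-1,-3,1]] U=[[-2,4,-4],[0,-3,0],[0,0,-4]]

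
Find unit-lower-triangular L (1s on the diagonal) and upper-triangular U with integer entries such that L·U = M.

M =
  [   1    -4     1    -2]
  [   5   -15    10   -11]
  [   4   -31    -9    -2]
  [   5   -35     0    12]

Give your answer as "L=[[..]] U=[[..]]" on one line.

L=[[1,0,0,0],[5,1,0,0],[4,-3,1,0],[5,-3,5,1]] U=[[1,-4,1,-2],[0,5,5,-1],[0,0,2,3],[0,0,0,4]]

  row1 -= 5·row0 → [0,5,5,-1]
  row2 -= 4·row0 → [0,-15,-13,6]
  row3 -= 5·row0 → [0,-15,-5,22]
  row2 -= -3·row1 → [0,0,2,3]
  row3 -= -3·row1 → [0,0,10,19]
  row3 -= 5·row2 → [0,0,0,4]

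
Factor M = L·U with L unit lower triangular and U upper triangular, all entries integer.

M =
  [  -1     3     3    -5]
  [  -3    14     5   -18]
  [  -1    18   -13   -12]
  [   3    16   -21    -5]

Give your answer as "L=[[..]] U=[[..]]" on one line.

L=[[1,0,0,0],[3,1,0,0],[1,3,1,0],[-3,5,-2,1]] U=[[-1,3,3,-5],[0,5,-4,-3],[0,0,-4,2],[0,0,0,-1]]

  R1 -= 3·R0 → [0,5,-4,-3]
  R2 -= 1·R0 → [0,15,-16,-7]
  R3 -= -3·R0 → [0,25,-12,-20]
  R2 -= 3·R1 → [0,0,-4,2]
  R3 -= 5·R1 → [0,0,8,-5]
  R3 -= -2·R2 → [0,0,0,-1]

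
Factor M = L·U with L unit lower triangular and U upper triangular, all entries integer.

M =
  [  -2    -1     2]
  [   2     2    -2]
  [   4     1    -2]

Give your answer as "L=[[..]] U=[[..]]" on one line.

  R1 -= -1·R0 → [0,1,0]
  R2 -= -2·R0 → [0,-1,2]
  R2 -= -1·R1 → [0,0,2]

L=[[1,0,0],[-1,1,0],[-2,-1,1]] U=[[-2,-1,2],[0,1,0],[0,0,2]]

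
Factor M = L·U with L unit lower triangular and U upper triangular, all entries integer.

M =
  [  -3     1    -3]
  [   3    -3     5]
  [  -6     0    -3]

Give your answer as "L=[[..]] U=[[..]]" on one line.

  R1 -= -1·R0 → [0,-2,2]
  R2 -= 2·R0 → [0,-2,3]
  R2 -= 1·R1 → [0,0,1]

L=[[1,0,0],[-1,1,0],[2,1,1]] U=[[-3,1,-3],[0,-2,2],[0,0,1]]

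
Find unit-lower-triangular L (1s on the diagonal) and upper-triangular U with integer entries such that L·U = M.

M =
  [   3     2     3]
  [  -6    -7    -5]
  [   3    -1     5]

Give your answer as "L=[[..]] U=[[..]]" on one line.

L=[[1,0,0],[-2,1,0],[1,1,1]] U=[[3,2,3],[0,-3,1],[0,0,1]]

  R1 -= -2·R0 → [0,-3,1]
  R2 -= 1·R0 → [0,-3,2]
  R2 -= 1·R1 → [0,0,1]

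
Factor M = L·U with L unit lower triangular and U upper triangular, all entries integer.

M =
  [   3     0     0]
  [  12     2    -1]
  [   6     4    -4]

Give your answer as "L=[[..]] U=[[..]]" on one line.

  R1 -= 4·R0 → [0,2,-1]
  R2 -= 2·R0 → [0,4,-4]
  R2 -= 2·R1 → [0,0,-2]

L=[[1,0,0],[4,1,0],[2,2,1]] U=[[3,0,0],[0,2,-1],[0,0,-2]]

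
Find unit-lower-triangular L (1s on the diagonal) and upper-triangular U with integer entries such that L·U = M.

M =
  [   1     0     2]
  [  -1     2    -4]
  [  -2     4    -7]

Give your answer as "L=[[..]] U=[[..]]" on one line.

L=[[1,0,0],[-1,1,0],[-2,2,1]] U=[[1,0,2],[0,2,-2],[0,0,1]]

  row1 -= -1·row0 → [0,2,-2]
  row2 -= -2·row0 → [0,4,-3]
  row2 -= 2·row1 → [0,0,1]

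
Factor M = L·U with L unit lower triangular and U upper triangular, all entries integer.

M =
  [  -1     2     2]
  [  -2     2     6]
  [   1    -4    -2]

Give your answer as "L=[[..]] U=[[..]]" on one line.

L=[[1,0,0],[2,1,0],[-1,1,1]] U=[[-1,2,2],[0,-2,2],[0,0,-2]]

  r1 -= 2·r0 → [0,-2,2]
  r2 -= -1·r0 → [0,-2,0]
  r2 -= 1·r1 → [0,0,-2]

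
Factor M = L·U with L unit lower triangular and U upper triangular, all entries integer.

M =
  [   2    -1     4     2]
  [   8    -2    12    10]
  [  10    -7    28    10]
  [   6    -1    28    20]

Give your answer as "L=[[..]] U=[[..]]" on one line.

L=[[1,0,0,0],[4,1,0,0],[5,-1,1,0],[3,1,5,1]] U=[[2,-1,4,2],[0,2,-4,2],[0,0,4,2],[0,0,0,2]]

  row1 -= 4·row0 → [0,2,-4,2]
  row2 -= 5·row0 → [0,-2,8,0]
  row3 -= 3·row0 → [0,2,16,14]
  row2 -= -1·row1 → [0,0,4,2]
  row3 -= 1·row1 → [0,0,20,12]
  row3 -= 5·row2 → [0,0,0,2]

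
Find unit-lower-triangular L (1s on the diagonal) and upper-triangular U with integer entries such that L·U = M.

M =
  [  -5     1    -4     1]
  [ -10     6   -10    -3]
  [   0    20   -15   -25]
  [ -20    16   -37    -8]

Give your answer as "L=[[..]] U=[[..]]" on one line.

L=[[1,0,0,0],[2,1,0,0],[0,5,1,0],[4,3,3,1]] U=[[-5,1,-4,1],[0,4,-2,-5],[0,0,-5,0],[0,0,0,3]]

  R1 -= 2·R0 → [0,4,-2,-5]
  R2 -= 0·R0 → [0,20,-15,-25]
  R3 -= 4·R0 → [0,12,-21,-12]
  R2 -= 5·R1 → [0,0,-5,0]
  R3 -= 3·R1 → [0,0,-15,3]
  R3 -= 3·R2 → [0,0,0,3]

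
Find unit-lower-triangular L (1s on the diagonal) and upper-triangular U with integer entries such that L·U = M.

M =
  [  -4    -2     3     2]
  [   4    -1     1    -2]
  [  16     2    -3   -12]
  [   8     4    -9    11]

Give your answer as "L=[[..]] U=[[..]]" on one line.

L=[[1,0,0,0],[-1,1,0,0],[-4,2,1,0],[-2,0,-3,1]] U=[[-4,-2,3,2],[0,-3,4,0],[0,0,1,-4],[0,0,0,3]]

  row1 -= -1·row0 → [0,-3,4,0]
  row2 -= -4·row0 → [0,-6,9,-4]
  row3 -= -2·row0 → [0,0,-3,15]
  row2 -= 2·row1 → [0,0,1,-4]
  row3 -= 0·row1 → [0,0,-3,15]
  row3 -= -3·row2 → [0,0,0,3]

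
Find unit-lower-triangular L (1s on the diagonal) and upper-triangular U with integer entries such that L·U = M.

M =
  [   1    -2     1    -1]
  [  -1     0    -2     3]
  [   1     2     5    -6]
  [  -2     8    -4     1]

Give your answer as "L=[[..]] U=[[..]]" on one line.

L=[[1,0,0,0],[-1,1,0,0],[1,-2,1,0],[-2,-2,-2,1]] U=[[1,-2,1,-1],[0,-2,-1,2],[0,0,2,-1],[0,0,0,1]]

  R1 -= -1·R0 → [0,-2,-1,2]
  R2 -= 1·R0 → [0,4,4,-5]
  R3 -= -2·R0 → [0,4,-2,-1]
  R2 -= -2·R1 → [0,0,2,-1]
  R3 -= -2·R1 → [0,0,-4,3]
  R3 -= -2·R2 → [0,0,0,1]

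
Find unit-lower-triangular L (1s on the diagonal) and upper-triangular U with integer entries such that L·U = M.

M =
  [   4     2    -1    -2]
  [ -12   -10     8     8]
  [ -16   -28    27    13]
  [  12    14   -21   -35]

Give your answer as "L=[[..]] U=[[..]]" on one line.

L=[[1,0,0,0],[-3,1,0,0],[-4,5,1,0],[3,-2,4,1]] U=[[4,2,-1,-2],[0,-4,5,2],[0,0,-2,-5],[0,0,0,-5]]

  r1 -= -3·r0 → [0,-4,5,2]
  r2 -= -4·r0 → [0,-20,23,5]
  r3 -= 3·r0 → [0,8,-18,-29]
  r2 -= 5·r1 → [0,0,-2,-5]
  r3 -= -2·r1 → [0,0,-8,-25]
  r3 -= 4·r2 → [0,0,0,-5]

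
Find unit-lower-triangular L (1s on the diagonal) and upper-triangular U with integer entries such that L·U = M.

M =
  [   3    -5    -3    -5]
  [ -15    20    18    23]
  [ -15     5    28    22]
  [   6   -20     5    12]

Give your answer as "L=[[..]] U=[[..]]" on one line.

L=[[1,0,0,0],[-5,1,0,0],[-5,4,1,0],[2,2,5,1]] U=[[3,-5,-3,-5],[0,-5,3,-2],[0,0,1,5],[0,0,0,1]]

  r1 -= -5·r0 → [0,-5,3,-2]
  r2 -= -5·r0 → [0,-20,13,-3]
  r3 -= 2·r0 → [0,-10,11,22]
  r2 -= 4·r1 → [0,0,1,5]
  r3 -= 2·r1 → [0,0,5,26]
  r3 -= 5·r2 → [0,0,0,1]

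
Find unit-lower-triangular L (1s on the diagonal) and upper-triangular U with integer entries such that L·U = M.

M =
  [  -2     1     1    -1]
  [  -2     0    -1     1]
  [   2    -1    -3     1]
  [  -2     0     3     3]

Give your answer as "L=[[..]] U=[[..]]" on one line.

  R1 -= 1·R0 → [0,-1,-2,2]
  R2 -= -1·R0 → [0,0,-2,0]
  R3 -= 1·R0 → [0,-1,2,4]
  R2 -= 0·R1 → [0,0,-2,0]
  R3 -= 1·R1 → [0,0,4,2]
  R3 -= -2·R2 → [0,0,0,2]

L=[[1,0,0,0],[1,1,0,0],[-1,0,1,0],[1,1,-2,1]] U=[[-2,1,1,-1],[0,-1,-2,2],[0,0,-2,0],[0,0,0,2]]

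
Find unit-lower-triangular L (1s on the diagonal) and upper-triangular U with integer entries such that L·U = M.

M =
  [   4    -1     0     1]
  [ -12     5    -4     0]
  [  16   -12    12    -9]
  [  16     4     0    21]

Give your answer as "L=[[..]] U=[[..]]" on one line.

L=[[1,0,0,0],[-3,1,0,0],[4,-4,1,0],[4,4,-4,1]] U=[[4,-1,0,1],[0,2,-4,3],[0,0,-4,-1],[0,0,0,1]]

  r1 -= -3·r0 → [0,2,-4,3]
  r2 -= 4·r0 → [0,-8,12,-13]
  r3 -= 4·r0 → [0,8,0,17]
  r2 -= -4·r1 → [0,0,-4,-1]
  r3 -= 4·r1 → [0,0,16,5]
  r3 -= -4·r2 → [0,0,0,1]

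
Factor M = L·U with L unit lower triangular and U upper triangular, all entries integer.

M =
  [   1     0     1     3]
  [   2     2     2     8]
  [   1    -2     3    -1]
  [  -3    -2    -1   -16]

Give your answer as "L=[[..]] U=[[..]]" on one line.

L=[[1,0,0,0],[2,1,0,0],[1,-1,1,0],[-3,-1,1,1]] U=[[1,0,1,3],[0,2,0,2],[0,0,2,-2],[0,0,0,-3]]

  R1 -= 2·R0 → [0,2,0,2]
  R2 -= 1·R0 → [0,-2,2,-4]
  R3 -= -3·R0 → [0,-2,2,-7]
  R2 -= -1·R1 → [0,0,2,-2]
  R3 -= -1·R1 → [0,0,2,-5]
  R3 -= 1·R2 → [0,0,0,-3]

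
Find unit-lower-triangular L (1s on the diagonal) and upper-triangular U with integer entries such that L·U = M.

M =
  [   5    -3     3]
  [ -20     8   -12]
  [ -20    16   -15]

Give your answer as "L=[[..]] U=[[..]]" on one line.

  R1 -= -4·R0 → [0,-4,0]
  R2 -= -4·R0 → [0,4,-3]
  R2 -= -1·R1 → [0,0,-3]

L=[[1,0,0],[-4,1,0],[-4,-1,1]] U=[[5,-3,3],[0,-4,0],[0,0,-3]]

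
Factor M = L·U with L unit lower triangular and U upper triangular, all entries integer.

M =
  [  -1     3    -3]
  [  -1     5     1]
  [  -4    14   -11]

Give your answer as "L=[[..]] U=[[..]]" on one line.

L=[[1,0,0],[1,1,0],[4,1,1]] U=[[-1,3,-3],[0,2,4],[0,0,-3]]

  r1 -= 1·r0 → [0,2,4]
  r2 -= 4·r0 → [0,2,1]
  r2 -= 1·r1 → [0,0,-3]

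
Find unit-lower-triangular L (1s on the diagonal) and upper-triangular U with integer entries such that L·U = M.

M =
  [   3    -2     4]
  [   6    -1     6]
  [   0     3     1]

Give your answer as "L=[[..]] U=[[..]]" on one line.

  r1 -= 2·r0 → [0,3,-2]
  r2 -= 0·r0 → [0,3,1]
  r2 -= 1·r1 → [0,0,3]

L=[[1,0,0],[2,1,0],[0,1,1]] U=[[3,-2,4],[0,3,-2],[0,0,3]]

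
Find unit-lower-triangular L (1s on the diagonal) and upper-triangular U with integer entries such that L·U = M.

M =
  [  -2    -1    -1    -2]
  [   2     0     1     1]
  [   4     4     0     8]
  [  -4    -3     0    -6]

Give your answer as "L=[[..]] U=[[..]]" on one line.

  r1 -= -1·r0 → [0,-1,0,-1]
  r2 -= -2·r0 → [0,2,-2,4]
  r3 -= 2·r0 → [0,-1,2,-2]
  r2 -= -2·r1 → [0,0,-2,2]
  r3 -= 1·r1 → [0,0,2,-1]
  r3 -= -1·r2 → [0,0,0,1]

L=[[1,0,0,0],[-1,1,0,0],[-2,-2,1,0],[2,1,-1,1]] U=[[-2,-1,-1,-2],[0,-1,0,-1],[0,0,-2,2],[0,0,0,1]]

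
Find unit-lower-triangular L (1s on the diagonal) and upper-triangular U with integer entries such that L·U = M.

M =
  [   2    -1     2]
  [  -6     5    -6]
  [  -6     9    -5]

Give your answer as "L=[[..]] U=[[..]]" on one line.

L=[[1,0,0],[-3,1,0],[-3,3,1]] U=[[2,-1,2],[0,2,0],[0,0,1]]

  R1 -= -3·R0 → [0,2,0]
  R2 -= -3·R0 → [0,6,1]
  R2 -= 3·R1 → [0,0,1]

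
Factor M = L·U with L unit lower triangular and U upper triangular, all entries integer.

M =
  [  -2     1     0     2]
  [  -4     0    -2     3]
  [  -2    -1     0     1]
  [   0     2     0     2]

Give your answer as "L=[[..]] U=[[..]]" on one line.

L=[[1,0,0,0],[2,1,0,0],[1,1,1,0],[0,-1,-1,1]] U=[[-2,1,0,2],[0,-2,-2,-1],[0,0,2,0],[0,0,0,1]]

  R1 -= 2·R0 → [0,-2,-2,-1]
  R2 -= 1·R0 → [0,-2,0,-1]
  R3 -= 0·R0 → [0,2,0,2]
  R2 -= 1·R1 → [0,0,2,0]
  R3 -= -1·R1 → [0,0,-2,1]
  R3 -= -1·R2 → [0,0,0,1]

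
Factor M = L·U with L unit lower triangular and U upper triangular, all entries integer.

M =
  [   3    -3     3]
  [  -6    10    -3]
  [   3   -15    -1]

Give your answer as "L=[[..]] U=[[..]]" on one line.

L=[[1,0,0],[-2,1,0],[1,-3,1]] U=[[3,-3,3],[0,4,3],[0,0,5]]

  r1 -= -2·r0 → [0,4,3]
  r2 -= 1·r0 → [0,-12,-4]
  r2 -= -3·r1 → [0,0,5]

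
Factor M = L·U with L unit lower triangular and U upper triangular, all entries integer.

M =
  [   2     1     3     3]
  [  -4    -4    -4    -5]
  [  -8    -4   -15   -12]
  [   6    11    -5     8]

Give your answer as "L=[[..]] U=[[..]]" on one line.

L=[[1,0,0,0],[-2,1,0,0],[-4,0,1,0],[3,-4,2,1]] U=[[2,1,3,3],[0,-2,2,1],[0,0,-3,0],[0,0,0,3]]

  row1 -= -2·row0 → [0,-2,2,1]
  row2 -= -4·row0 → [0,0,-3,0]
  row3 -= 3·row0 → [0,8,-14,-1]
  row2 -= 0·row1 → [0,0,-3,0]
  row3 -= -4·row1 → [0,0,-6,3]
  row3 -= 2·row2 → [0,0,0,3]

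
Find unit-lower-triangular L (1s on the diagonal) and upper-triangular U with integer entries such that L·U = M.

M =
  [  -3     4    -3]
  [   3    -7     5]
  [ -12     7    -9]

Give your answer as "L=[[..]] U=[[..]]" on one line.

L=[[1,0,0],[-1,1,0],[4,3,1]] U=[[-3,4,-3],[0,-3,2],[0,0,-3]]

  R1 -= -1·R0 → [0,-3,2]
  R2 -= 4·R0 → [0,-9,3]
  R2 -= 3·R1 → [0,0,-3]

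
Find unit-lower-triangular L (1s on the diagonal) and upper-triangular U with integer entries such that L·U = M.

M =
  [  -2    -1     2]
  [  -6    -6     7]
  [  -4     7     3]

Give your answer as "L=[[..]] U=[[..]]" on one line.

L=[[1,0,0],[3,1,0],[2,-3,1]] U=[[-2,-1,2],[0,-3,1],[0,0,2]]

  row1 -= 3·row0 → [0,-3,1]
  row2 -= 2·row0 → [0,9,-1]
  row2 -= -3·row1 → [0,0,2]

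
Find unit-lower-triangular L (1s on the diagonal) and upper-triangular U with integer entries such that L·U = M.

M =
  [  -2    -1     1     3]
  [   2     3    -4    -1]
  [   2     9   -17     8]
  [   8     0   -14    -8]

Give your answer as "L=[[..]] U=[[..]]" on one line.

L=[[1,0,0,0],[-1,1,0,0],[-1,4,1,0],[-4,-2,4,1]] U=[[-2,-1,1,3],[0,2,-3,2],[0,0,-4,3],[0,0,0,-4]]

  R1 -= -1·R0 → [0,2,-3,2]
  R2 -= -1·R0 → [0,8,-16,11]
  R3 -= -4·R0 → [0,-4,-10,4]
  R2 -= 4·R1 → [0,0,-4,3]
  R3 -= -2·R1 → [0,0,-16,8]
  R3 -= 4·R2 → [0,0,0,-4]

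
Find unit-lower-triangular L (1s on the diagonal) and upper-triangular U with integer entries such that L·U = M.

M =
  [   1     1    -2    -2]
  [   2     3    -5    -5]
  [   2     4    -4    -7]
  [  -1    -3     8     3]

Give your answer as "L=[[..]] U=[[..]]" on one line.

L=[[1,0,0,0],[2,1,0,0],[2,2,1,0],[-1,-2,2,1]] U=[[1,1,-2,-2],[0,1,-1,-1],[0,0,2,-1],[0,0,0,1]]

  R1 -= 2·R0 → [0,1,-1,-1]
  R2 -= 2·R0 → [0,2,0,-3]
  R3 -= -1·R0 → [0,-2,6,1]
  R2 -= 2·R1 → [0,0,2,-1]
  R3 -= -2·R1 → [0,0,4,-1]
  R3 -= 2·R2 → [0,0,0,1]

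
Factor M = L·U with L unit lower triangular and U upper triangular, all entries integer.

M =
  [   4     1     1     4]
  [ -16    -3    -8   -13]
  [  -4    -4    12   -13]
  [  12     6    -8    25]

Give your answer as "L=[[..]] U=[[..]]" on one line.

L=[[1,0,0,0],[-4,1,0,0],[-1,-3,1,0],[3,3,1,1]] U=[[4,1,1,4],[0,1,-4,3],[0,0,1,0],[0,0,0,4]]

  R1 -= -4·R0 → [0,1,-4,3]
  R2 -= -1·R0 → [0,-3,13,-9]
  R3 -= 3·R0 → [0,3,-11,13]
  R2 -= -3·R1 → [0,0,1,0]
  R3 -= 3·R1 → [0,0,1,4]
  R3 -= 1·R2 → [0,0,0,4]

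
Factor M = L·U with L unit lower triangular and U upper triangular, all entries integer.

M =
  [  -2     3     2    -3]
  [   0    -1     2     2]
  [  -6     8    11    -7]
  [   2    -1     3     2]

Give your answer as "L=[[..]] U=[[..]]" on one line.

  row1 -= 0·row0 → [0,-1,2,2]
  row2 -= 3·row0 → [0,-1,5,2]
  row3 -= -1·row0 → [0,2,5,-1]
  row2 -= 1·row1 → [0,0,3,0]
  row3 -= -2·row1 → [0,0,9,3]
  row3 -= 3·row2 → [0,0,0,3]

L=[[1,0,0,0],[0,1,0,0],[3,1,1,0],[-1,-2,3,1]] U=[[-2,3,2,-3],[0,-1,2,2],[0,0,3,0],[0,0,0,3]]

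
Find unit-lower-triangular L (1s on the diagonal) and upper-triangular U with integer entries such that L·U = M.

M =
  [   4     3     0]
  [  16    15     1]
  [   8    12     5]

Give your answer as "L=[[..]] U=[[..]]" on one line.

  row1 -= 4·row0 → [0,3,1]
  row2 -= 2·row0 → [0,6,5]
  row2 -= 2·row1 → [0,0,3]

L=[[1,0,0],[4,1,0],[2,2,1]] U=[[4,3,0],[0,3,1],[0,0,3]]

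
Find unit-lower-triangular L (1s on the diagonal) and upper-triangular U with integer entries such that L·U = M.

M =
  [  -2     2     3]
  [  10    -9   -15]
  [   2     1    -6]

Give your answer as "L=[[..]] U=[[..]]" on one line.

  r1 -= -5·r0 → [0,1,0]
  r2 -= -1·r0 → [0,3,-3]
  r2 -= 3·r1 → [0,0,-3]

L=[[1,0,0],[-5,1,0],[-1,3,1]] U=[[-2,2,3],[0,1,0],[0,0,-3]]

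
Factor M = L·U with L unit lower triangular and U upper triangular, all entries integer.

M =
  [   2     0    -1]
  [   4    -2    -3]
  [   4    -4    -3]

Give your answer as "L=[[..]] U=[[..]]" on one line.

L=[[1,0,0],[2,1,0],[2,2,1]] U=[[2,0,-1],[0,-2,-1],[0,0,1]]

  r1 -= 2·r0 → [0,-2,-1]
  r2 -= 2·r0 → [0,-4,-1]
  r2 -= 2·r1 → [0,0,1]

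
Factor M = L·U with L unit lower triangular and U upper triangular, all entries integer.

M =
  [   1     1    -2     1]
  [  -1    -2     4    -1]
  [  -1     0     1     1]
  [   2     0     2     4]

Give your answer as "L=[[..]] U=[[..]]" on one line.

  r1 -= -1·r0 → [0,-1,2,0]
  r2 -= -1·r0 → [0,1,-1,2]
  r3 -= 2·r0 → [0,-2,6,2]
  r2 -= -1·r1 → [0,0,1,2]
  r3 -= 2·r1 → [0,0,2,2]
  r3 -= 2·r2 → [0,0,0,-2]

L=[[1,0,0,0],[-1,1,0,0],[-1,-1,1,0],[2,2,2,1]] U=[[1,1,-2,1],[0,-1,2,0],[0,0,1,2],[0,0,0,-2]]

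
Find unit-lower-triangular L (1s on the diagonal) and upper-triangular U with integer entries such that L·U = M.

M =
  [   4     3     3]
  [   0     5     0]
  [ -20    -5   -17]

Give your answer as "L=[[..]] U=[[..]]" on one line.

  R1 -= 0·R0 → [0,5,0]
  R2 -= -5·R0 → [0,10,-2]
  R2 -= 2·R1 → [0,0,-2]

L=[[1,0,0],[0,1,0],[-5,2,1]] U=[[4,3,3],[0,5,0],[0,0,-2]]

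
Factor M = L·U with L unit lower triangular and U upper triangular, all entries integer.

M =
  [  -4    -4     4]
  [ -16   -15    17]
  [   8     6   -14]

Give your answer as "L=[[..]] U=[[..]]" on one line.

  row1 -= 4·row0 → [0,1,1]
  row2 -= -2·row0 → [0,-2,-6]
  row2 -= -2·row1 → [0,0,-4]

L=[[1,0,0],[4,1,0],[-2,-2,1]] U=[[-4,-4,4],[0,1,1],[0,0,-4]]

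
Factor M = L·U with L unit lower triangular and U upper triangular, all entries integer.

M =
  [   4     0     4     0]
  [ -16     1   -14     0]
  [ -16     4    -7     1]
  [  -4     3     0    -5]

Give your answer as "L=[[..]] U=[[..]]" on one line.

L=[[1,0,0,0],[-4,1,0,0],[-4,4,1,0],[-1,3,-2,1]] U=[[4,0,4,0],[0,1,2,0],[0,0,1,1],[0,0,0,-3]]

  R1 -= -4·R0 → [0,1,2,0]
  R2 -= -4·R0 → [0,4,9,1]
  R3 -= -1·R0 → [0,3,4,-5]
  R2 -= 4·R1 → [0,0,1,1]
  R3 -= 3·R1 → [0,0,-2,-5]
  R3 -= -2·R2 → [0,0,0,-3]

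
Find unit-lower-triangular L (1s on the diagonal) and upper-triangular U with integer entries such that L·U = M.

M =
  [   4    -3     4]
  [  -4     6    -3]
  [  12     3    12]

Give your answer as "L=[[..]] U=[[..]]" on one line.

L=[[1,0,0],[-1,1,0],[3,4,1]] U=[[4,-3,4],[0,3,1],[0,0,-4]]

  R1 -= -1·R0 → [0,3,1]
  R2 -= 3·R0 → [0,12,0]
  R2 -= 4·R1 → [0,0,-4]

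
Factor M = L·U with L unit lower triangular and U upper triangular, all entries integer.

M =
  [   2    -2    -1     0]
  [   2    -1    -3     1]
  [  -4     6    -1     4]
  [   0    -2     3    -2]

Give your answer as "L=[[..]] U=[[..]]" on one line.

L=[[1,0,0,0],[1,1,0,0],[-2,2,1,0],[0,-2,-1,1]] U=[[2,-2,-1,0],[0,1,-2,1],[0,0,1,2],[0,0,0,2]]

  r1 -= 1·r0 → [0,1,-2,1]
  r2 -= -2·r0 → [0,2,-3,4]
  r3 -= 0·r0 → [0,-2,3,-2]
  r2 -= 2·r1 → [0,0,1,2]
  r3 -= -2·r1 → [0,0,-1,0]
  r3 -= -1·r2 → [0,0,0,2]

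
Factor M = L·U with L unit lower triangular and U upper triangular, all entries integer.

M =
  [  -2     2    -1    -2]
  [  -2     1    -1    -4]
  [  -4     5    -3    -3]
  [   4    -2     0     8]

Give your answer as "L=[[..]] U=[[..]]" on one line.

  R1 -= 1·R0 → [0,-1,0,-2]
  R2 -= 2·R0 → [0,1,-1,1]
  R3 -= -2·R0 → [0,2,-2,4]
  R2 -= -1·R1 → [0,0,-1,-1]
  R3 -= -2·R1 → [0,0,-2,0]
  R3 -= 2·R2 → [0,0,0,2]

L=[[1,0,0,0],[1,1,0,0],[2,-1,1,0],[-2,-2,2,1]] U=[[-2,2,-1,-2],[0,-1,0,-2],[0,0,-1,-1],[0,0,0,2]]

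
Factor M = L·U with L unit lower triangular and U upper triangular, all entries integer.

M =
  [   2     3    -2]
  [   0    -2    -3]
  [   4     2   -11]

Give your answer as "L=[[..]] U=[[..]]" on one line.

L=[[1,0,0],[0,1,0],[2,2,1]] U=[[2,3,-2],[0,-2,-3],[0,0,-1]]

  R1 -= 0·R0 → [0,-2,-3]
  R2 -= 2·R0 → [0,-4,-7]
  R2 -= 2·R1 → [0,0,-1]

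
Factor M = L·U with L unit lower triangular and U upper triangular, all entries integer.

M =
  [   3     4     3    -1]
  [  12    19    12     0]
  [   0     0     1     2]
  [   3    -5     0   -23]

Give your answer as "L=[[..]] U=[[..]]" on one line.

L=[[1,0,0,0],[4,1,0,0],[0,0,1,0],[1,-3,-3,1]] U=[[3,4,3,-1],[0,3,0,4],[0,0,1,2],[0,0,0,-4]]

  R1 -= 4·R0 → [0,3,0,4]
  R2 -= 0·R0 → [0,0,1,2]
  R3 -= 1·R0 → [0,-9,-3,-22]
  R2 -= 0·R1 → [0,0,1,2]
  R3 -= -3·R1 → [0,0,-3,-10]
  R3 -= -3·R2 → [0,0,0,-4]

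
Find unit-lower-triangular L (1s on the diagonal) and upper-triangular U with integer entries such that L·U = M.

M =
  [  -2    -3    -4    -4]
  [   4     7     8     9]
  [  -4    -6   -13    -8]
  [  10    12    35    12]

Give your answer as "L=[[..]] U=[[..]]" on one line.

  r1 -= -2·r0 → [0,1,0,1]
  r2 -= 2·r0 → [0,0,-5,0]
  r3 -= -5·r0 → [0,-3,15,-8]
  r2 -= 0·r1 → [0,0,-5,0]
  r3 -= -3·r1 → [0,0,15,-5]
  r3 -= -3·r2 → [0,0,0,-5]

L=[[1,0,0,0],[-2,1,0,0],[2,0,1,0],[-5,-3,-3,1]] U=[[-2,-3,-4,-4],[0,1,0,1],[0,0,-5,0],[0,0,0,-5]]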